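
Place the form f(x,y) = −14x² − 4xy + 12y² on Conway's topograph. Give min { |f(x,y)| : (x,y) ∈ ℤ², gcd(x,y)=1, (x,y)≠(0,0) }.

descent: ρ → (12,4,-14)  [lands on river]
river: ρ → (-14,24,2)
river: ρ → (2,24,-14)
river: ρ → (-14,4,12)
river: ρ → (12,20,-6)
river: ρ → (-6,16,18)
river: ρ → (18,20,-4)
river: ρ → (-4,20,18)
river: ρ → (18,16,-6)
river: ρ → (-6,20,12)
closes: descent 1, river 10
min |a| on river = 2

2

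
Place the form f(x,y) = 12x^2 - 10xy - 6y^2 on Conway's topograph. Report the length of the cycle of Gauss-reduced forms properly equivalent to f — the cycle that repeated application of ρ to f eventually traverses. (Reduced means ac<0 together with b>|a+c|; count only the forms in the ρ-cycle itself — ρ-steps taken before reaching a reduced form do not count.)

D = 388, ⌊√D⌋ = 19
descent: ρ → (-6,10,12)  [lands on river]
river: ρ → (12,14,-4)
river: ρ → (-4,18,4)
river: ρ → (4,14,-12)
river: ρ → (-12,10,6)
river: ρ → (6,14,-8)
river: ρ → (-8,18,2)
river: ρ → (2,18,-8)
river: ρ → (-8,14,6)
river: ρ → (6,10,-12)
river: ρ → (-12,14,4)
river: ρ → (4,18,-4)
river: ρ → (-4,14,12)
river: ρ → (12,10,-6)
river: ρ → (-6,14,8)
river: ρ → (8,18,-2)
river: ρ → (-2,18,8)
river: ρ → (8,14,-6)
ρ-cycle length = 18 (tail of 1 descent step not counted)

18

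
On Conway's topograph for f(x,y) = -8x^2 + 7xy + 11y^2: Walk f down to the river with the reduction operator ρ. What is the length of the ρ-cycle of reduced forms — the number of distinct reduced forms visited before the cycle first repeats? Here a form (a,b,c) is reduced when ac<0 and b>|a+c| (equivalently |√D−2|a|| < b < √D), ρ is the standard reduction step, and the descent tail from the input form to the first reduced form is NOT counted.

D = 401, ⌊√D⌋ = 20
river: ρ → (11,15,-4)
river: ρ → (-4,17,7)
river: ρ → (7,11,-10)
river: ρ → (-10,9,8)
river: ρ → (8,7,-11)
river: ρ → (-11,15,4)
river: ρ → (4,17,-7)
river: ρ → (-7,11,10)
river: ρ → (10,9,-8)
river: ρ → (-8,7,11)
ρ-cycle length = 10 (tail of 0 descent steps not counted)

10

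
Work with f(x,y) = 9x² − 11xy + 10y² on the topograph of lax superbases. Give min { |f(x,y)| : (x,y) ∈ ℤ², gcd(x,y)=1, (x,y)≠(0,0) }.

translate: b→7 (≡-11 mod 18), so (9,-11,10)→(9,7,8)
flip: (9,7,8)→(8,-7,9)
reduced (well bottom): (8,-7,9) with a≤c, −a<b≤a
well minimum = a = 8

8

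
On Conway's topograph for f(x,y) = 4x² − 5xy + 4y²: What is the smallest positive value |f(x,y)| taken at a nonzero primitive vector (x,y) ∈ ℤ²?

translate: b→3 (≡-5 mod 8), so (4,-5,4)→(4,3,3)
flip: (4,3,3)→(3,-3,4)
translate: b→3 (≡-3 mod 6), so (3,-3,4)→(3,3,4)
reduced (well bottom): (3,3,4) with a≤c, −a<b≤a
well minimum = a = 3

3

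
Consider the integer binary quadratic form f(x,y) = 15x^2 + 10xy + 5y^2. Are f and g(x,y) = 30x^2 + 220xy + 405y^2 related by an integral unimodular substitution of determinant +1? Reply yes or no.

D₁ = -200, D₂ = -200
f: flip: (15,10,5)→(5,-10,15)
f: translate: b→0 (≡-10 mod 10), so (5,-10,15)→(5,0,10)
f: reduced (well bottom): (5,0,10) with a≤c, −a<b≤a
g: translate: b→-20 (≡220 mod 60), so (30,220,405)→(30,-20,5)
g: flip: (30,-20,5)→(5,20,30)
g: translate: b→0 (≡20 mod 10), so (5,20,30)→(5,0,10)
g: reduced (well bottom): (5,0,10) with a≤c, −a<b≤a
reduced forms (5, 0, 10) vs (5, 0, 10) ⇒ equivalent

yes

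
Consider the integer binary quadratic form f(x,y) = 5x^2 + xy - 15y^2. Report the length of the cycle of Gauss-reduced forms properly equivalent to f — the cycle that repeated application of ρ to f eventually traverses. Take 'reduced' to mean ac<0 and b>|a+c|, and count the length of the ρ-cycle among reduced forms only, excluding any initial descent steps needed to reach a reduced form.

D = 301, ⌊√D⌋ = 17
descent: ρ → (-15,-1,5)
descent: ρ → (5,11,-9)  [lands on river]
river: ρ → (-9,7,7)
river: ρ → (7,7,-9)
river: ρ → (-9,11,5)
river: ρ → (5,9,-11)
river: ρ → (-11,13,3)
river: ρ → (3,17,-1)
river: ρ → (-1,17,3)
river: ρ → (3,13,-11)
river: ρ → (-11,9,5)
ρ-cycle length = 10 (tail of 2 descent steps not counted)

10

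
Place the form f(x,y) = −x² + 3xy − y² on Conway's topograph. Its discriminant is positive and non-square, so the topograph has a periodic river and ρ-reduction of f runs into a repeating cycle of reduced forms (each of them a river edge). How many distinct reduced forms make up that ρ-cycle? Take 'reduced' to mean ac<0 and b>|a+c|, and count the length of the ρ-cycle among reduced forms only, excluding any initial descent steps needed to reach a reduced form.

D = 5, ⌊√D⌋ = 2
descent: ρ → (-1,1,1)  [lands on river]
river: ρ → (1,1,-1)
ρ-cycle length = 2 (tail of 1 descent step not counted)

2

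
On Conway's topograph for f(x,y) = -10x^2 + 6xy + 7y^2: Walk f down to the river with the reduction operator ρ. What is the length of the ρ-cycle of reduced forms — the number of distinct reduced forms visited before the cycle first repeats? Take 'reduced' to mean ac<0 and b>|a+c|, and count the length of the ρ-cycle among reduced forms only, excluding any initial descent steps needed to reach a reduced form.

D = 316, ⌊√D⌋ = 17
river: ρ → (7,8,-9)
river: ρ → (-9,10,6)
river: ρ → (6,14,-5)
river: ρ → (-5,16,3)
river: ρ → (3,14,-10)
river: ρ → (-10,6,7)
ρ-cycle length = 6 (tail of 0 descent steps not counted)

6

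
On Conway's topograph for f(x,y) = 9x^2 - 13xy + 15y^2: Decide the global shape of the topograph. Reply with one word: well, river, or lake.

D = b²−4ac = (-13)² − 4·9·15 = -371
D < 0 ⇒ definite ⇒ every region one sign ⇒ single well

well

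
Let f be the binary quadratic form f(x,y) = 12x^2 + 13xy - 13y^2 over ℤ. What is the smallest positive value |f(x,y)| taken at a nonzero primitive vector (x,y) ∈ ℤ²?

river: ρ → (-13,13,12)
river: ρ → (12,11,-14)
river: ρ → (-14,17,9)
river: ρ → (9,19,-12)
river: ρ → (-12,5,16)
river: ρ → (16,27,-1)
river: ρ → (-1,27,16)
river: ρ → (16,5,-12)
river: ρ → (-12,19,9)
river: ρ → (9,17,-14)
river: ρ → (-14,11,12)
river: ρ → (12,13,-13)
closes: descent 0, river 12
min |a| on river = 1

1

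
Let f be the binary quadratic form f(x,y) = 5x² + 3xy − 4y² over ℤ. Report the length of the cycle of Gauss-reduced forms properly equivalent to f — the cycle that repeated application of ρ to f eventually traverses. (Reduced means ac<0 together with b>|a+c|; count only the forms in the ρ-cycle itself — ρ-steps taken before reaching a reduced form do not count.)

D = 89, ⌊√D⌋ = 9
river: ρ → (-4,5,4)
river: ρ → (4,3,-5)
river: ρ → (-5,7,2)
river: ρ → (2,9,-1)
river: ρ → (-1,9,2)
river: ρ → (2,7,-5)
river: ρ → (-5,3,4)
river: ρ → (4,5,-4)
river: ρ → (-4,3,5)
river: ρ → (5,7,-2)
river: ρ → (-2,9,1)
river: ρ → (1,9,-2)
river: ρ → (-2,7,5)
river: ρ → (5,3,-4)
ρ-cycle length = 14 (tail of 0 descent steps not counted)

14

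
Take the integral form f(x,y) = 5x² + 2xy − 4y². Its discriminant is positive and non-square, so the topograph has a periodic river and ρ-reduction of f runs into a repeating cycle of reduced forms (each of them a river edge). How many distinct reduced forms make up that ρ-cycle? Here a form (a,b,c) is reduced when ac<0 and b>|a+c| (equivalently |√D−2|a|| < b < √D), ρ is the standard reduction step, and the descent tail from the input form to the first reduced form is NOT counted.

D = 84, ⌊√D⌋ = 9
river: ρ → (-4,6,3)
river: ρ → (3,6,-4)
river: ρ → (-4,2,5)
river: ρ → (5,8,-1)
river: ρ → (-1,8,5)
river: ρ → (5,2,-4)
ρ-cycle length = 6 (tail of 0 descent steps not counted)

6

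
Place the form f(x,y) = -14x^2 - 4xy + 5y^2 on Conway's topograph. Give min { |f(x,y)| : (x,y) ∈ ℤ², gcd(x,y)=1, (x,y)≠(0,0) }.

descent: ρ → (5,14,-5)  [lands on river]
river: ρ → (-5,16,2)
river: ρ → (2,16,-5)
river: ρ → (-5,14,5)
river: ρ → (5,16,-2)
river: ρ → (-2,16,5)
closes: descent 1, river 6
min |a| on river = 2

2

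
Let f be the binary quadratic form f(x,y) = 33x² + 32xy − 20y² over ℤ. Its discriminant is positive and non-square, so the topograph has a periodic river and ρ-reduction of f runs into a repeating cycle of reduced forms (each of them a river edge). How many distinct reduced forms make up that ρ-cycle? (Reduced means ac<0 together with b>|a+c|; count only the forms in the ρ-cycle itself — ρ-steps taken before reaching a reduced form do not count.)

D = 3664, ⌊√D⌋ = 60
river: ρ → (-20,48,17)
river: ρ → (17,54,-11)
river: ρ → (-11,56,12)
river: ρ → (12,40,-43)
river: ρ → (-43,46,9)
river: ρ → (9,44,-48)
river: ρ → (-48,52,5)
river: ρ → (5,58,-15)
river: ρ → (-15,32,44)
river: ρ → (44,56,-3)
river: ρ → (-3,58,25)
river: ρ → (25,42,-19)
river: ρ → (-19,34,33)
river: ρ → (33,32,-20)
ρ-cycle length = 14 (tail of 0 descent steps not counted)

14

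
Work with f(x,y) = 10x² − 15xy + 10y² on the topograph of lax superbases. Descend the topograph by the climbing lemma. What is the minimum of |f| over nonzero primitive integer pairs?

translate: b→5 (≡-15 mod 20), so (10,-15,10)→(10,5,5)
flip: (10,5,5)→(5,-5,10)
translate: b→5 (≡-5 mod 10), so (5,-5,10)→(5,5,10)
reduced (well bottom): (5,5,10) with a≤c, −a<b≤a
well minimum = a = 5

5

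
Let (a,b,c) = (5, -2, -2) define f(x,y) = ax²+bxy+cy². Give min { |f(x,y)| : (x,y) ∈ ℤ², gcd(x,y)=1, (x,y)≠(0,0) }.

descent: ρ → (-2,6,1)  [lands on river]
river: ρ → (1,6,-2)
closes: descent 1, river 2
min |a| on river = 1

1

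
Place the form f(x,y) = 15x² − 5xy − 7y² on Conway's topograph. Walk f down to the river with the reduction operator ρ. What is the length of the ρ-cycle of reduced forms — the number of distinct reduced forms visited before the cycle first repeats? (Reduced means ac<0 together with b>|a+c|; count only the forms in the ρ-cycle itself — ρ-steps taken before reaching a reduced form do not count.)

D = 445, ⌊√D⌋ = 21
descent: ρ → (-7,19,3)  [lands on river]
river: ρ → (3,17,-13)
river: ρ → (-13,9,7)
river: ρ → (7,19,-3)
river: ρ → (-3,17,13)
river: ρ → (13,9,-7)
ρ-cycle length = 6 (tail of 1 descent step not counted)

6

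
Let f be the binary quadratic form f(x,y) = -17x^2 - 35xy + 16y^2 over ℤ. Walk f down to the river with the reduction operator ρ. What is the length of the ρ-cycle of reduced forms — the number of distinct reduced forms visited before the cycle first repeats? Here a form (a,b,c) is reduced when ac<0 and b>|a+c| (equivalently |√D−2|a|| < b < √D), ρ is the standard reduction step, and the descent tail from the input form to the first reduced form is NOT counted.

D = 2313, ⌊√D⌋ = 48
descent: ρ → (16,35,-17)  [lands on river]
river: ρ → (-17,33,18)
river: ρ → (18,39,-11)
river: ρ → (-11,27,36)
river: ρ → (36,45,-2)
river: ρ → (-2,47,13)
river: ρ → (13,31,-26)
river: ρ → (-26,21,18)
river: ρ → (18,15,-29)
river: ρ → (-29,43,4)
river: ρ → (4,45,-18)
river: ρ → (-18,27,22)
river: ρ → (22,17,-23)
river: ρ → (-23,29,16)
ρ-cycle length = 14 (tail of 1 descent step not counted)

14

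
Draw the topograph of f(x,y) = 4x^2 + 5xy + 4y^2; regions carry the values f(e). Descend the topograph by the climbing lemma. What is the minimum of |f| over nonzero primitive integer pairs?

translate: b→-3 (≡5 mod 8), so (4,5,4)→(4,-3,3)
flip: (4,-3,3)→(3,3,4)
reduced (well bottom): (3,3,4) with a≤c, −a<b≤a
well minimum = a = 3

3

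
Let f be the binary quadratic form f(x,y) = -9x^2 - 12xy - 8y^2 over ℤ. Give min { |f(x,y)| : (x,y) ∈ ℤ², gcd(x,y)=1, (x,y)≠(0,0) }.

translate: b→-6 (≡12 mod 18), so (9,12,8)→(9,-6,5)
flip: (9,-6,5)→(5,6,9)
translate: b→-4 (≡6 mod 10), so (5,6,9)→(5,-4,8)
reduced (well bottom): (5,-4,8) with a≤c, −a<b≤a
well minimum |f| = |-5| = 5 (negative-definite)

5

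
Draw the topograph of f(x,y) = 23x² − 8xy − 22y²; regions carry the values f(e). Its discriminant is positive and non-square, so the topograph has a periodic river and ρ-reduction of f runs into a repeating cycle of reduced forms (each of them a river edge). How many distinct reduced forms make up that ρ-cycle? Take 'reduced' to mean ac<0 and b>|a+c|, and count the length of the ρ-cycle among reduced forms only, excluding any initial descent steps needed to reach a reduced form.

D = 2088, ⌊√D⌋ = 45
descent: ρ → (-22,8,23)  [lands on river]
river: ρ → (23,38,-7)
river: ρ → (-7,32,38)
river: ρ → (38,44,-1)
river: ρ → (-1,44,38)
river: ρ → (38,32,-7)
river: ρ → (-7,38,23)
river: ρ → (23,8,-22)
river: ρ → (-22,36,9)
river: ρ → (9,36,-22)
ρ-cycle length = 10 (tail of 1 descent step not counted)

10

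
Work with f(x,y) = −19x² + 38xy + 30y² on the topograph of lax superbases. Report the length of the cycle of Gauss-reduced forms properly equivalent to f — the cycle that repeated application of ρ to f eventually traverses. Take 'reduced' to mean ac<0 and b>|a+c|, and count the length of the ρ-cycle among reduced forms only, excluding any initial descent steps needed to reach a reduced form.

D = 3724, ⌊√D⌋ = 61
river: ρ → (30,22,-27)
river: ρ → (-27,32,25)
river: ρ → (25,18,-34)
river: ρ → (-34,50,9)
river: ρ → (9,58,-10)
river: ρ → (-10,42,49)
river: ρ → (49,56,-3)
river: ρ → (-3,58,30)
river: ρ → (30,2,-31)
river: ρ → (-31,60,1)
river: ρ → (1,60,-31)
river: ρ → (-31,2,30)
river: ρ → (30,58,-3)
river: ρ → (-3,56,49)
river: ρ → (49,42,-10)
river: ρ → (-10,58,9)
river: ρ → (9,50,-34)
river: ρ → (-34,18,25)
river: ρ → (25,32,-27)
river: ρ → (-27,22,30)
river: ρ → (30,38,-19)
river: ρ → (-19,38,30)
ρ-cycle length = 22 (tail of 0 descent steps not counted)

22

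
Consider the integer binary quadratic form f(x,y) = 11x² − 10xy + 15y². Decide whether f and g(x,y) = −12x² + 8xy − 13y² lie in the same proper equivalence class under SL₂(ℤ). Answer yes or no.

D₁ = -560, D₂ = -560
f: reduced (well bottom): (11,-10,15) with a≤c, −a<b≤a
g is negative-definite; reduce −g:
−g: reduced (well bottom): (12,-8,13) with a≤c, −a<b≤a
flip sign back: reduced form of g is (-12,8,-13)
reduced forms (11, -10, 15) vs (-12, 8, -13) ⇒ inequivalent

no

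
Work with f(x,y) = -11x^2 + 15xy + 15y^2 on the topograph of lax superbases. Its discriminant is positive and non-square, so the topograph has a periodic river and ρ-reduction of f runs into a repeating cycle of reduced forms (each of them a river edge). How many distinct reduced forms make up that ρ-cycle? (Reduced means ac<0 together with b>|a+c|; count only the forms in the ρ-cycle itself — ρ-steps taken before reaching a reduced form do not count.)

D = 885, ⌊√D⌋ = 29
river: ρ → (15,15,-11)
river: ρ → (-11,29,1)
river: ρ → (1,29,-11)
river: ρ → (-11,15,15)
ρ-cycle length = 4 (tail of 0 descent steps not counted)

4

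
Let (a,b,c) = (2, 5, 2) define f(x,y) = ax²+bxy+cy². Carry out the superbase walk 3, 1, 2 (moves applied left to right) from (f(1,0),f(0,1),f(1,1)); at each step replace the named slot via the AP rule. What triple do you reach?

start (2,2,9) = (f(1,0),f(0,1),f(1,1))
replace slot 3: 2·(2+2) − 9 = -1 → (2,2,-1)
replace slot 1: 2·(2+(-1)) − 2 = 0 → (0,2,-1)
replace slot 2: 2·(0+(-1)) − 2 = -4 → (0,-4,-1)

0,-4,-1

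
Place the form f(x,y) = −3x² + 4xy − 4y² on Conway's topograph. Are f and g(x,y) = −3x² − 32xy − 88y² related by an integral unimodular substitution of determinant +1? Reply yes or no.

D₁ = -32, D₂ = -32
f is negative-definite; reduce −f:
−f: translate: b→2 (≡-4 mod 6), so (3,-4,4)→(3,2,3)
−f: reduced (well bottom): (3,2,3) with a≤c, −a<b≤a
flip sign back: reduced form of f is (-3,-2,-3)
g is negative-definite; reduce −g:
−g: translate: b→2 (≡32 mod 6), so (3,32,88)→(3,2,3)
−g: reduced (well bottom): (3,2,3) with a≤c, −a<b≤a
flip sign back: reduced form of g is (-3,-2,-3)
reduced forms (-3, -2, -3) vs (-3, -2, -3) ⇒ equivalent

yes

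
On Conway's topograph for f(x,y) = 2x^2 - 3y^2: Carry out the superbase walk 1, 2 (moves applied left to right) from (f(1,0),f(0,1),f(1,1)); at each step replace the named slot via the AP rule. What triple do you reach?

start (2,-3,-1) = (f(1,0),f(0,1),f(1,1))
replace slot 1: 2·((-3)+(-1)) − 2 = -10 → (-10,-3,-1)
replace slot 2: 2·((-10)+(-1)) − (-3) = -19 → (-10,-19,-1)

-10,-19,-1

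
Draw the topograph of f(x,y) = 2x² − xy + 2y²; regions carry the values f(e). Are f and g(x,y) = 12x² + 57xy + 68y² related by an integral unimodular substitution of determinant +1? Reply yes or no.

D₁ = -15, D₂ = -15
f: flip: (2,-1,2)→(2,1,2)
f: reduced (well bottom): (2,1,2) with a≤c, −a<b≤a
g: translate: b→9 (≡57 mod 24), so (12,57,68)→(12,9,2)
g: flip: (12,9,2)→(2,-9,12)
g: translate: b→-1 (≡-9 mod 4), so (2,-9,12)→(2,-1,2)
g: flip: (2,-1,2)→(2,1,2)
g: reduced (well bottom): (2,1,2) with a≤c, −a<b≤a
reduced forms (2, 1, 2) vs (2, 1, 2) ⇒ equivalent

yes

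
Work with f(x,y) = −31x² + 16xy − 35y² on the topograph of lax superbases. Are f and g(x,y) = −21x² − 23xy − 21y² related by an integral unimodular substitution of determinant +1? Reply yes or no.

D₁ = -4084, D₂ = -1235
discriminants differ ⇒ not SL₂(ℤ)-equivalent

no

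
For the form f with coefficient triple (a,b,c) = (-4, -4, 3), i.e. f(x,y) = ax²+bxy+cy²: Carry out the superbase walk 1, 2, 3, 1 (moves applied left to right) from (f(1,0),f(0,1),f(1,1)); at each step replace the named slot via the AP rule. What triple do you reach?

start (-4,3,-5) = (f(1,0),f(0,1),f(1,1))
replace slot 1: 2·(3+(-5)) − (-4) = 0 → (0,3,-5)
replace slot 2: 2·(0+(-5)) − 3 = -13 → (0,-13,-5)
replace slot 3: 2·(0+(-13)) − (-5) = -21 → (0,-13,-21)
replace slot 1: 2·((-13)+(-21)) − 0 = -68 → (-68,-13,-21)

-68,-13,-21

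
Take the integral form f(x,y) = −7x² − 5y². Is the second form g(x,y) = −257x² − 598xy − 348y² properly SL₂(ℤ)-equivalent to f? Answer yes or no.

D₁ = -140, D₂ = -140
f is negative-definite; reduce −f:
−f: flip: (7,0,5)→(5,0,7)
−f: reduced (well bottom): (5,0,7) with a≤c, −a<b≤a
flip sign back: reduced form of f is (-5,0,-7)
g is negative-definite; reduce −g:
−g: translate: b→84 (≡598 mod 514), so (257,598,348)→(257,84,7)
−g: flip: (257,84,7)→(7,-84,257)
−g: translate: b→0 (≡-84 mod 14), so (7,-84,257)→(7,0,5)
−g: flip: (7,0,5)→(5,0,7)
−g: reduced (well bottom): (5,0,7) with a≤c, −a<b≤a
flip sign back: reduced form of g is (-5,0,-7)
reduced forms (-5, 0, -7) vs (-5, 0, -7) ⇒ equivalent

yes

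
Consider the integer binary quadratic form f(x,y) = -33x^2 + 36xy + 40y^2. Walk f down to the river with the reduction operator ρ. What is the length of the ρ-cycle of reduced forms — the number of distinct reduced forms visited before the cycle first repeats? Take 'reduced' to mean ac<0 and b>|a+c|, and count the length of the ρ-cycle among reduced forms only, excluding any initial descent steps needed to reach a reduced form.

D = 6576, ⌊√D⌋ = 81
river: ρ → (40,44,-29)
river: ρ → (-29,72,12)
river: ρ → (12,72,-29)
river: ρ → (-29,44,40)
river: ρ → (40,36,-33)
river: ρ → (-33,30,43)
river: ρ → (43,56,-20)
river: ρ → (-20,64,31)
river: ρ → (31,60,-24)
river: ρ → (-24,36,55)
river: ρ → (55,74,-5)
river: ρ → (-5,76,40)
river: ρ → (40,4,-41)
river: ρ → (-41,78,3)
river: ρ → (3,78,-41)
river: ρ → (-41,4,40)
river: ρ → (40,76,-5)
river: ρ → (-5,74,55)
river: ρ → (55,36,-24)
river: ρ → (-24,60,31)
river: ρ → (31,64,-20)
river: ρ → (-20,56,43)
river: ρ → (43,30,-33)
river: ρ → (-33,36,40)
ρ-cycle length = 24 (tail of 0 descent steps not counted)

24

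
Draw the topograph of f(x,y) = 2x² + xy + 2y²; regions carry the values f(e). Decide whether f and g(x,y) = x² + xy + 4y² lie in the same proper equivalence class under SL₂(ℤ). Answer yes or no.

D₁ = -15, D₂ = -15
f: reduced (well bottom): (2,1,2) with a≤c, −a<b≤a
g: reduced (well bottom): (1,1,4) with a≤c, −a<b≤a
reduced forms (2, 1, 2) vs (1, 1, 4) ⇒ inequivalent

no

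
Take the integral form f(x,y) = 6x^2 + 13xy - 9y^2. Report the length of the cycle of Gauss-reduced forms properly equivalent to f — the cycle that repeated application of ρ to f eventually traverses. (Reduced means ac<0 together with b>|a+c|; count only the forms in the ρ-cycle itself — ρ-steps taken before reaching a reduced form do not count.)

D = 385, ⌊√D⌋ = 19
river: ρ → (-9,5,10)
river: ρ → (10,15,-4)
river: ρ → (-4,17,6)
river: ρ → (6,19,-1)
river: ρ → (-1,19,6)
river: ρ → (6,17,-4)
river: ρ → (-4,15,10)
river: ρ → (10,5,-9)
river: ρ → (-9,13,6)
river: ρ → (6,11,-11)
river: ρ → (-11,11,6)
river: ρ → (6,13,-9)
ρ-cycle length = 12 (tail of 0 descent steps not counted)

12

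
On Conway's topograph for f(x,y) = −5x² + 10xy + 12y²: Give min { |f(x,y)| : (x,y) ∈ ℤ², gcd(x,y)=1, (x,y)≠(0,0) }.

river: ρ → (12,14,-3)
river: ρ → (-3,16,7)
river: ρ → (7,12,-7)
river: ρ → (-7,16,3)
river: ρ → (3,14,-12)
river: ρ → (-12,10,5)
river: ρ → (5,10,-12)
river: ρ → (-12,14,3)
river: ρ → (3,16,-7)
river: ρ → (-7,12,7)
river: ρ → (7,16,-3)
river: ρ → (-3,14,12)
river: ρ → (12,10,-5)
river: ρ → (-5,10,12)
closes: descent 0, river 14
min |a| on river = 3

3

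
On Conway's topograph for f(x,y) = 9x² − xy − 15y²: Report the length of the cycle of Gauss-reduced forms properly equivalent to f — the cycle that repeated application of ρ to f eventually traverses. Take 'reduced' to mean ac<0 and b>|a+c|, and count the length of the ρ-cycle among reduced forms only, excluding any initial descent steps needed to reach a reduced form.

D = 541, ⌊√D⌋ = 23
descent: ρ → (-15,1,9)
descent: ρ → (9,17,-7)  [lands on river]
river: ρ → (-7,11,15)
river: ρ → (15,19,-3)
river: ρ → (-3,23,1)
river: ρ → (1,23,-3)
river: ρ → (-3,19,15)
river: ρ → (15,11,-7)
river: ρ → (-7,17,9)
river: ρ → (9,19,-5)
river: ρ → (-5,21,5)
river: ρ → (5,19,-9)
river: ρ → (-9,17,7)
river: ρ → (7,11,-15)
river: ρ → (-15,19,3)
river: ρ → (3,23,-1)
river: ρ → (-1,23,3)
river: ρ → (3,19,-15)
river: ρ → (-15,11,7)
river: ρ → (7,17,-9)
river: ρ → (-9,19,5)
river: ρ → (5,21,-5)
river: ρ → (-5,19,9)
ρ-cycle length = 22 (tail of 2 descent steps not counted)

22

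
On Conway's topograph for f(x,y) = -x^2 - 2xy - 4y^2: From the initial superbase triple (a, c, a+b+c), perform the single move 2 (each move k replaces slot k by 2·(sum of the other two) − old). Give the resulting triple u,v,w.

start (-1,-4,-7) = (f(1,0),f(0,1),f(1,1))
replace slot 2: 2·((-1)+(-7)) − (-4) = -12 → (-1,-12,-7)

-1,-12,-7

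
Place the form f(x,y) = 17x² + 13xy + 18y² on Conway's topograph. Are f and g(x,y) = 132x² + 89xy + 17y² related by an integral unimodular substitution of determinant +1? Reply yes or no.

D₁ = -1055, D₂ = -1055
f: reduced (well bottom): (17,13,18) with a≤c, −a<b≤a
g: flip: (132,89,17)→(17,-89,132)
g: translate: b→13 (≡-89 mod 34), so (17,-89,132)→(17,13,18)
g: reduced (well bottom): (17,13,18) with a≤c, −a<b≤a
reduced forms (17, 13, 18) vs (17, 13, 18) ⇒ equivalent

yes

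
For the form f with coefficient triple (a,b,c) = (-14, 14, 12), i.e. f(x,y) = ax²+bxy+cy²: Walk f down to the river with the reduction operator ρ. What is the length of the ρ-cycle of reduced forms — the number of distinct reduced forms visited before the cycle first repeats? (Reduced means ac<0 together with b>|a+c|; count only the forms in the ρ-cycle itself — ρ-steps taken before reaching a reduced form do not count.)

D = 868, ⌊√D⌋ = 29
river: ρ → (12,10,-16)
river: ρ → (-16,22,6)
river: ρ → (6,26,-8)
river: ρ → (-8,22,12)
river: ρ → (12,26,-4)
river: ρ → (-4,22,24)
river: ρ → (24,26,-2)
river: ρ → (-2,26,24)
river: ρ → (24,22,-4)
river: ρ → (-4,26,12)
river: ρ → (12,22,-8)
river: ρ → (-8,26,6)
river: ρ → (6,22,-16)
river: ρ → (-16,10,12)
river: ρ → (12,14,-14)
river: ρ → (-14,14,12)
ρ-cycle length = 16 (tail of 0 descent steps not counted)

16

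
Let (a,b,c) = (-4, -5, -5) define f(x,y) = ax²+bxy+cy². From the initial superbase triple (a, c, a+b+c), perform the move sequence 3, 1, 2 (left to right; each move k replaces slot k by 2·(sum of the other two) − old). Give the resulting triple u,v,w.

start (-4,-5,-14) = (f(1,0),f(0,1),f(1,1))
replace slot 3: 2·((-4)+(-5)) − (-14) = -4 → (-4,-5,-4)
replace slot 1: 2·((-5)+(-4)) − (-4) = -14 → (-14,-5,-4)
replace slot 2: 2·((-14)+(-4)) − (-5) = -31 → (-14,-31,-4)

-14,-31,-4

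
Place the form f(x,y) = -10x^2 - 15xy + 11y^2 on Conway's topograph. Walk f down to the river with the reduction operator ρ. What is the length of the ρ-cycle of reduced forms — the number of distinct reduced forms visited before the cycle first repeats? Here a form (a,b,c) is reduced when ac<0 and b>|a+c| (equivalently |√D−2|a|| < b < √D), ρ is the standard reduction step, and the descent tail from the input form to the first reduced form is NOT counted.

D = 665, ⌊√D⌋ = 25
descent: ρ → (11,15,-10)  [lands on river]
river: ρ → (-10,25,1)
river: ρ → (1,25,-10)
river: ρ → (-10,15,11)
river: ρ → (11,7,-14)
river: ρ → (-14,21,4)
river: ρ → (4,19,-19)
river: ρ → (-19,19,4)
river: ρ → (4,21,-14)
river: ρ → (-14,7,11)
ρ-cycle length = 10 (tail of 1 descent step not counted)

10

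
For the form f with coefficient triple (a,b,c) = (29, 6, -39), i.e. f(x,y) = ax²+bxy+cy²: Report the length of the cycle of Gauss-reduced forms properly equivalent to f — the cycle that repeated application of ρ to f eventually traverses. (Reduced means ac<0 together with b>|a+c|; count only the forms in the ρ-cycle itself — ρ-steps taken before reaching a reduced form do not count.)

D = 4560, ⌊√D⌋ = 67
descent: ρ → (-39,-6,29)
descent: ρ → (29,64,-4)  [lands on river]
river: ρ → (-4,64,29)
river: ρ → (29,52,-16)
river: ρ → (-16,44,41)
river: ρ → (41,38,-19)
river: ρ → (-19,38,41)
river: ρ → (41,44,-16)
river: ρ → (-16,52,29)
ρ-cycle length = 8 (tail of 2 descent steps not counted)

8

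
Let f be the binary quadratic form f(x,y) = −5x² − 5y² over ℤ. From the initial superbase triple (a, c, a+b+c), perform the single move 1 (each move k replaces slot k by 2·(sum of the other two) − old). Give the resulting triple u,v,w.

start (-5,-5,-10) = (f(1,0),f(0,1),f(1,1))
replace slot 1: 2·((-5)+(-10)) − (-5) = -25 → (-25,-5,-10)

-25,-5,-10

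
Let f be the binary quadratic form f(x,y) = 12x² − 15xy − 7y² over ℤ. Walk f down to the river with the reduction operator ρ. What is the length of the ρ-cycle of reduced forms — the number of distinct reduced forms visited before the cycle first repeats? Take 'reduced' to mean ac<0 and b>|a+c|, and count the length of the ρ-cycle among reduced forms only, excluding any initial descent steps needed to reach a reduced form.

D = 561, ⌊√D⌋ = 23
descent: ρ → (-7,15,12)  [lands on river]
river: ρ → (12,9,-10)
river: ρ → (-10,11,11)
river: ρ → (11,11,-10)
river: ρ → (-10,9,12)
river: ρ → (12,15,-7)
river: ρ → (-7,13,14)
river: ρ → (14,15,-6)
river: ρ → (-6,21,5)
river: ρ → (5,19,-10)
river: ρ → (-10,21,3)
river: ρ → (3,21,-10)
river: ρ → (-10,19,5)
river: ρ → (5,21,-6)
river: ρ → (-6,15,14)
river: ρ → (14,13,-7)
ρ-cycle length = 16 (tail of 1 descent step not counted)

16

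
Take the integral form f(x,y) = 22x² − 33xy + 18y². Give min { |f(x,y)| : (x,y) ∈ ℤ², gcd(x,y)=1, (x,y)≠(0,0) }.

translate: b→11 (≡-33 mod 44), so (22,-33,18)→(22,11,7)
flip: (22,11,7)→(7,-11,22)
translate: b→3 (≡-11 mod 14), so (7,-11,22)→(7,3,18)
reduced (well bottom): (7,3,18) with a≤c, −a<b≤a
well minimum = a = 7

7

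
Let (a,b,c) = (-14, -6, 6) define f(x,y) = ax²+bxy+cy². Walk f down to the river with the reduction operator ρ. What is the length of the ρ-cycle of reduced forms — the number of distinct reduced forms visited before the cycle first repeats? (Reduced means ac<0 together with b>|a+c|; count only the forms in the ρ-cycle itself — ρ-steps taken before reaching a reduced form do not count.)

D = 372, ⌊√D⌋ = 19
descent: ρ → (6,18,-2)  [lands on river]
river: ρ → (-2,18,6)
ρ-cycle length = 2 (tail of 1 descent step not counted)

2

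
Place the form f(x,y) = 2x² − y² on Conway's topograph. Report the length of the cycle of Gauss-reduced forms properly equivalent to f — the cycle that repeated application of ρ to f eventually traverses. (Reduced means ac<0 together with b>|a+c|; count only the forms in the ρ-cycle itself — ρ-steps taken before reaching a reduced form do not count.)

D = 8, ⌊√D⌋ = 2
descent: ρ → (-1,2,1)  [lands on river]
river: ρ → (1,2,-1)
ρ-cycle length = 2 (tail of 1 descent step not counted)

2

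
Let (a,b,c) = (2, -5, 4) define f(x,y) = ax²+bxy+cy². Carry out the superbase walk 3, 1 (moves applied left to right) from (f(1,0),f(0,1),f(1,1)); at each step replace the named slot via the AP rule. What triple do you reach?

start (2,4,1) = (f(1,0),f(0,1),f(1,1))
replace slot 3: 2·(2+4) − 1 = 11 → (2,4,11)
replace slot 1: 2·(4+11) − 2 = 28 → (28,4,11)

28,4,11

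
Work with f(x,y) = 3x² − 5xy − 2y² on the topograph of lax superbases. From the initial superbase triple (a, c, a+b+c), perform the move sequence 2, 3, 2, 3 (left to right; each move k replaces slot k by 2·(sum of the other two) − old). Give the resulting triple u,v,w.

start (3,-2,-4) = (f(1,0),f(0,1),f(1,1))
replace slot 2: 2·(3+(-4)) − (-2) = 0 → (3,0,-4)
replace slot 3: 2·(3+0) − (-4) = 10 → (3,0,10)
replace slot 2: 2·(3+10) − 0 = 26 → (3,26,10)
replace slot 3: 2·(3+26) − 10 = 48 → (3,26,48)

3,26,48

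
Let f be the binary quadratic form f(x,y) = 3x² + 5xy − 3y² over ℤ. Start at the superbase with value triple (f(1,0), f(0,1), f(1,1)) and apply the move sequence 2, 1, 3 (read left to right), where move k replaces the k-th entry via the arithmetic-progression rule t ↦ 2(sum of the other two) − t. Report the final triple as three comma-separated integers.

start (3,-3,5) = (f(1,0),f(0,1),f(1,1))
replace slot 2: 2·(3+5) − (-3) = 19 → (3,19,5)
replace slot 1: 2·(19+5) − 3 = 45 → (45,19,5)
replace slot 3: 2·(45+19) − 5 = 123 → (45,19,123)

45,19,123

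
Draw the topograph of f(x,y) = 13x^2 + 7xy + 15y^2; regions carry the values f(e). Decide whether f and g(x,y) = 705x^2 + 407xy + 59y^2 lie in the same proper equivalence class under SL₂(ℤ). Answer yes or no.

D₁ = -731, D₂ = -731
f: reduced (well bottom): (13,7,15) with a≤c, −a<b≤a
g: flip: (705,407,59)→(59,-407,705)
g: translate: b→-53 (≡-407 mod 118), so (59,-407,705)→(59,-53,15)
g: flip: (59,-53,15)→(15,53,59)
g: translate: b→-7 (≡53 mod 30), so (15,53,59)→(15,-7,13)
g: flip: (15,-7,13)→(13,7,15)
g: reduced (well bottom): (13,7,15) with a≤c, −a<b≤a
reduced forms (13, 7, 15) vs (13, 7, 15) ⇒ equivalent

yes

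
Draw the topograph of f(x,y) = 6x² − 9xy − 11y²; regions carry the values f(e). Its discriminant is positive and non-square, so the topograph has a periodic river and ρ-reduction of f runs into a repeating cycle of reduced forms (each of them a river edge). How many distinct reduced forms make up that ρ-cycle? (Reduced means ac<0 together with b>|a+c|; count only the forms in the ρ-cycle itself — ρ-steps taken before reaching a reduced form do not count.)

D = 345, ⌊√D⌋ = 18
descent: ρ → (-11,9,6)  [lands on river]
river: ρ → (6,15,-5)
river: ρ → (-5,15,6)
river: ρ → (6,9,-11)
river: ρ → (-11,13,4)
river: ρ → (4,11,-14)
river: ρ → (-14,17,1)
river: ρ → (1,17,-14)
river: ρ → (-14,11,4)
river: ρ → (4,13,-11)
ρ-cycle length = 10 (tail of 1 descent step not counted)

10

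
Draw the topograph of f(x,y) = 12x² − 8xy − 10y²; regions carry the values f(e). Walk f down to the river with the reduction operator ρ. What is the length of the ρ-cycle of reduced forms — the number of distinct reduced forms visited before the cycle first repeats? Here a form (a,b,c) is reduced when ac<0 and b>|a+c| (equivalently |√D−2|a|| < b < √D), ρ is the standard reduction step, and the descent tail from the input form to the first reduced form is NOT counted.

D = 544, ⌊√D⌋ = 23
descent: ρ → (-10,8,12)  [lands on river]
river: ρ → (12,16,-6)
river: ρ → (-6,20,6)
river: ρ → (6,16,-12)
river: ρ → (-12,8,10)
river: ρ → (10,12,-10)
ρ-cycle length = 6 (tail of 1 descent step not counted)

6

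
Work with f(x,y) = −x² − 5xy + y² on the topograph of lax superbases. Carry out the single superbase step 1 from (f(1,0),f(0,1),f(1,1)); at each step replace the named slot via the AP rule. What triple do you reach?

start (-1,1,-5) = (f(1,0),f(0,1),f(1,1))
replace slot 1: 2·(1+(-5)) − (-1) = -7 → (-7,1,-5)

-7,1,-5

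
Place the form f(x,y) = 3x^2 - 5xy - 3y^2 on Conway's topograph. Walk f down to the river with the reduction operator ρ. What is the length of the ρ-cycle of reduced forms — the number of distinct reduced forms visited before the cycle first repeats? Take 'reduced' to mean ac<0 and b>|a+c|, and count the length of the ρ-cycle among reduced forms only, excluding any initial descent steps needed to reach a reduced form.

D = 61, ⌊√D⌋ = 7
descent: ρ → (-3,5,3)  [lands on river]
river: ρ → (3,7,-1)
river: ρ → (-1,7,3)
river: ρ → (3,5,-3)
river: ρ → (-3,7,1)
river: ρ → (1,7,-3)
ρ-cycle length = 6 (tail of 1 descent step not counted)

6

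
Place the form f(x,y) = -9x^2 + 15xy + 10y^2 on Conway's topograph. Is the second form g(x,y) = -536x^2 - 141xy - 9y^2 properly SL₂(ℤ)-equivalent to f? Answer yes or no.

D₁ = 585, D₂ = 585
river cycle of f (length 12): (10, 5, -14), (-14, 23, 1), (1, 23, -14), (-14, 5, 10), (10, 15, -9), (-9, 21, 4), (4, 19, -14), (-14, 9, 9), (9, 9, -14), (-14, 19, 4), … (2 more)
river cycle of g (length 12): (-9, 15, 10), (10, 5, -14), (-14, 23, 1), (1, 23, -14), (-14, 5, 10), (10, 15, -9), (-9, 21, 4), (4, 19, -14), (-14, 9, 9), (9, 9, -14), … (2 more)
cycles coincide ⇒ equivalent

yes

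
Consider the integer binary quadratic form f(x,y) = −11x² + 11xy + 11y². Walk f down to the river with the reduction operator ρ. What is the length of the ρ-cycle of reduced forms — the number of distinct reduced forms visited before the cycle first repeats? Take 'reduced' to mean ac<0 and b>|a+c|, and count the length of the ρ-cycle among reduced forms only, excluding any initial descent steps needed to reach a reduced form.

D = 605, ⌊√D⌋ = 24
river: ρ → (11,11,-11)
river: ρ → (-11,11,11)
ρ-cycle length = 2 (tail of 0 descent steps not counted)

2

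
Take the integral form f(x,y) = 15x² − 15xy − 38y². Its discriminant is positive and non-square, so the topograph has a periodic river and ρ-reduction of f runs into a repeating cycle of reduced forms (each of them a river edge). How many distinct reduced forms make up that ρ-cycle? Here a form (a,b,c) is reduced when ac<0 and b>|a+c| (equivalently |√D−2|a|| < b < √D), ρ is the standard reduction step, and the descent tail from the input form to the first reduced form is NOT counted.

D = 2505, ⌊√D⌋ = 50
descent: ρ → (-38,15,15)
descent: ρ → (15,45,-8)  [lands on river]
river: ρ → (-8,35,40)
river: ρ → (40,45,-3)
river: ρ → (-3,45,40)
river: ρ → (40,35,-8)
river: ρ → (-8,45,15)
ρ-cycle length = 6 (tail of 2 descent steps not counted)

6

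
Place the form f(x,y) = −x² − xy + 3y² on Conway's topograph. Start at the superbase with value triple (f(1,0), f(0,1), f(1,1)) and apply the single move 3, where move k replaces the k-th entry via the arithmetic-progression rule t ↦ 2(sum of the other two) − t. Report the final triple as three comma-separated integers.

start (-1,3,1) = (f(1,0),f(0,1),f(1,1))
replace slot 3: 2·((-1)+3) − 1 = 3 → (-1,3,3)

-1,3,3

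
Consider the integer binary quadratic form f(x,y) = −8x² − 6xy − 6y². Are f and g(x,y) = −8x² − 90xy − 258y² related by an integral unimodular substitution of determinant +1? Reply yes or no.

D₁ = -156, D₂ = -156
f is negative-definite; reduce −f:
−f: flip: (8,6,6)→(6,-6,8)
−f: translate: b→6 (≡-6 mod 12), so (6,-6,8)→(6,6,8)
−f: reduced (well bottom): (6,6,8) with a≤c, −a<b≤a
flip sign back: reduced form of f is (-6,-6,-8)
g is negative-definite; reduce −g:
−g: translate: b→-6 (≡90 mod 16), so (8,90,258)→(8,-6,6)
−g: flip: (8,-6,6)→(6,6,8)
−g: reduced (well bottom): (6,6,8) with a≤c, −a<b≤a
flip sign back: reduced form of g is (-6,-6,-8)
reduced forms (-6, -6, -8) vs (-6, -6, -8) ⇒ equivalent

yes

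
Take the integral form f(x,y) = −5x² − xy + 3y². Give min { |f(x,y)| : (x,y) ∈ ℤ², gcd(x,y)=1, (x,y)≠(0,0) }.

descent: ρ → (3,7,-1)  [lands on river]
river: ρ → (-1,7,3)
river: ρ → (3,5,-3)
river: ρ → (-3,7,1)
river: ρ → (1,7,-3)
river: ρ → (-3,5,3)
closes: descent 1, river 6
min |a| on river = 1

1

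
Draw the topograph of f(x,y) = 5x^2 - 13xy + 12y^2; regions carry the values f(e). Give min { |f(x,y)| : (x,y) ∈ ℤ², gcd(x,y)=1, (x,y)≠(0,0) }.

translate: b→-3 (≡-13 mod 10), so (5,-13,12)→(5,-3,4)
flip: (5,-3,4)→(4,3,5)
reduced (well bottom): (4,3,5) with a≤c, −a<b≤a
well minimum = a = 4

4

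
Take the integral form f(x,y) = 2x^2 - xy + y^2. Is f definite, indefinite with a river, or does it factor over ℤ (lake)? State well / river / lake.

D = b²−4ac = (-1)² − 4·2·1 = -7
D < 0 ⇒ definite ⇒ every region one sign ⇒ single well

well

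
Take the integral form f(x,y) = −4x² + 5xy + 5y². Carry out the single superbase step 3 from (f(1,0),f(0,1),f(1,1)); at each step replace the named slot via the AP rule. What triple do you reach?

start (-4,5,6) = (f(1,0),f(0,1),f(1,1))
replace slot 3: 2·((-4)+5) − 6 = -4 → (-4,5,-4)

-4,5,-4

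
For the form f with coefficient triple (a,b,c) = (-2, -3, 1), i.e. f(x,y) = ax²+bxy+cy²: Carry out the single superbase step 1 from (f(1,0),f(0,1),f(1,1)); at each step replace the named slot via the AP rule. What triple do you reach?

start (-2,1,-4) = (f(1,0),f(0,1),f(1,1))
replace slot 1: 2·(1+(-4)) − (-2) = -4 → (-4,1,-4)

-4,1,-4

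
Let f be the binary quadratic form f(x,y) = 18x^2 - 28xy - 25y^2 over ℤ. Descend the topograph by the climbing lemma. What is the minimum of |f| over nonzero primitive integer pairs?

descent: ρ → (-25,28,18)  [lands on river]
river: ρ → (18,44,-9)
river: ρ → (-9,46,13)
river: ρ → (13,32,-30)
river: ρ → (-30,28,15)
river: ρ → (15,32,-26)
river: ρ → (-26,20,21)
river: ρ → (21,22,-25)
closes: descent 1, river 8
min |a| on river = 9

9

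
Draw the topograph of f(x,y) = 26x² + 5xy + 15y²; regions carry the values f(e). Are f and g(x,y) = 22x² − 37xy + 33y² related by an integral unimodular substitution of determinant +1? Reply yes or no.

D₁ = -1535, D₂ = -1535
f: flip: (26,5,15)→(15,-5,26)
f: reduced (well bottom): (15,-5,26) with a≤c, −a<b≤a
g: translate: b→7 (≡-37 mod 44), so (22,-37,33)→(22,7,18)
g: flip: (22,7,18)→(18,-7,22)
g: reduced (well bottom): (18,-7,22) with a≤c, −a<b≤a
reduced forms (15, -5, 26) vs (18, -7, 22) ⇒ inequivalent

no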